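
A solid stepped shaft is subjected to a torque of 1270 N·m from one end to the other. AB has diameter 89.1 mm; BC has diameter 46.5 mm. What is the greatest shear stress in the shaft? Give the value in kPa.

64300 kPa

Under the same torque, τ_max = 16T/(πd³) is largest where d is smallest — segment BC (d = 46.5 mm).
τ_max = 16·1270/(π·(0.0465)³) = 6.433×10^7 Pa.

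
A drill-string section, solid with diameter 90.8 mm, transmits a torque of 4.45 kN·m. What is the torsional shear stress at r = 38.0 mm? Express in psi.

J = πd⁴/32 = π(0.0908)⁴/32 = 6.673×10^-6 m⁴.
Shear stress varies linearly with radius: τ = T·r/J = 4450 × 0.0380 / 6.673×10^-6 = 2.534×10^7 Pa.

3680 psi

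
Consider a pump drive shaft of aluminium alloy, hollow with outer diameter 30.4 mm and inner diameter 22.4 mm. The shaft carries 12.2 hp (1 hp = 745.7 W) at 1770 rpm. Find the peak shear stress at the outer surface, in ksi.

1.83 ksi

ω = 2π·1770/60 = 185.4 rad/s, so T = P/ω = 12.2×745.7 / 185.4 = 49.08 N·m.
J = π(d_o⁴ − d_i⁴)/32 = π(0.0304⁴ − 0.0224⁴)/32 = 5.913×10^-8 m⁴.
τ_max = T·r/J = 49.08 × 0.0152 / 5.913×10^-8 = 1.262×10^7 Pa.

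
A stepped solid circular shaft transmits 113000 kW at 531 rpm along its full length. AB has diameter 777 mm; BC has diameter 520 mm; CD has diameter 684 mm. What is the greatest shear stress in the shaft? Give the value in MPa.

73.6 MPa

ω = 2π·531/60 = 55.61 rad/s, so T = P/ω = 113000×10³ / 55.61 = 2.032e6 N·m.
Under the same torque, τ_max = 16T/(πd³) is largest where d is smallest — segment BC (d = 520 mm).
τ_max = 16·2.032e6/(π·(0.520)³) = 7.361×10^7 Pa.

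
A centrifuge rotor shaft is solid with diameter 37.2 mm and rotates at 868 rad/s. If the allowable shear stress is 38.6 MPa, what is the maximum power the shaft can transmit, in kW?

339 kW

J = πd⁴/32 = π(0.0372)⁴/32 = 1.880×10^-7 m⁴.
T_max = τ_allow·J/r = 3.86×10^7 × 1.880×10^-7 / 0.0186 = 390.2 N·m.
ω = 868 rad/s, so P_max = T_max·ω = 3.387×10^5 W.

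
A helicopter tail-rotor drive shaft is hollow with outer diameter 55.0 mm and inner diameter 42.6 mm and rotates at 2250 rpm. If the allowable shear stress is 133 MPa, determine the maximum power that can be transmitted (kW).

655 kW

J = π(d_o⁴ − d_i⁴)/32 = π(0.0550⁴ − 0.0426⁴)/32 = 5.750×10^-7 m⁴.
T_max = τ_allow·J/r = 1.33×10^8 × 5.750×10^-7 / 0.0275 = 2781 N·m.
ω = 2π·2250/60 = 235.6 rad/s, so P_max = T_max·ω = 6.553×10^5 W.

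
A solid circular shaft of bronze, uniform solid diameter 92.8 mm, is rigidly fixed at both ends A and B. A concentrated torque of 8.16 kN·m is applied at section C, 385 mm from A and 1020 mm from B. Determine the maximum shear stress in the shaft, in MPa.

37.8 MPa

With uniform GJ and both ends fixed, compatibility θ_AC = θ_CB gives T_A·a = T_B·b, together with T_A + T_B = T₀.
T_A = T₀·b/(a+b) = 8160·1020/1405 = 5924 N·m; T_B = 2236 N·m.
τ in each portion: τ_AC = 3.78×10^7 Pa, τ_CB = 1.42×10^7 Pa; maximum is in AC.
τ_max = T_AC·r/J = 5924·0.0464/7.28×10^-6 = 3.775×10^7 Pa.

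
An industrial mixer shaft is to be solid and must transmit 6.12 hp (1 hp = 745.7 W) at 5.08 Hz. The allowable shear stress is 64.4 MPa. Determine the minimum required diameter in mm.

22.4 mm

ω = 2π·5.08 = 31.92 rad/s, so T = P/ω = 6.12×745.7 / 31.92 = 143.0 N·m.
For a solid shaft τ_max = 16T/(πd³), so d = (16T/(π τ_allow))^(1/3) = (16·143.0/(π·6.44×10^7))^(1/3) = 0.02244 m.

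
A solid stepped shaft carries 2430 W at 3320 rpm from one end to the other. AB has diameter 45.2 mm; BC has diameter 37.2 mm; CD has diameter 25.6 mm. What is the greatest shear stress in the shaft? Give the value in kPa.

2120 kPa

ω = 2π·3320/60 = 347.7 rad/s, so T = P/ω = 2430 / 347.7 = 6.989 N·m.
Under the same torque, τ_max = 16T/(πd³) is largest where d is smallest — segment CD (d = 25.6 mm).
τ_max = 16·6.989/(π·(0.0256)³) = 2.122×10^6 Pa.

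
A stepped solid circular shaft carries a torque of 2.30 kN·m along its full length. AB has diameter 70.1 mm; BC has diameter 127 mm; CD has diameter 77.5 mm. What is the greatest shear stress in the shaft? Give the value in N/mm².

Under the same torque, τ_max = 16T/(πd³) is largest where d is smallest — segment AB (d = 70.1 mm).
τ_max = 16·2300/(π·(0.0701)³) = 3.401×10^7 Pa.

34.0 N/mm²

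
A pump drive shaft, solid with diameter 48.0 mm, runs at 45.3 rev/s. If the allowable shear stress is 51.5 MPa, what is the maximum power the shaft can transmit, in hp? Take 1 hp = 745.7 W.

J = πd⁴/32 = π(0.0480)⁴/32 = 5.212×10^-7 m⁴.
T_max = τ_allow·J/r = 5.15×10^7 × 5.212×10^-7 / 0.0240 = 1118 N·m.
ω = 2π·45.3 = 284.6 rad/s, so P_max = T_max·ω = 3.183×10^5 W.

427 hp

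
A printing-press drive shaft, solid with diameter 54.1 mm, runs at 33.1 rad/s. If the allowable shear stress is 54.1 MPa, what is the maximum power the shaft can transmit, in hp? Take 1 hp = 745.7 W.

74.7 hp

J = πd⁴/32 = π(0.0541)⁴/32 = 8.410×10^-7 m⁴.
T_max = τ_allow·J/r = 5.41×10^7 × 8.410×10^-7 / 0.0271 = 1682 N·m.
ω = 33.1 rad/s, so P_max = T_max·ω = 5.567×10^4 W.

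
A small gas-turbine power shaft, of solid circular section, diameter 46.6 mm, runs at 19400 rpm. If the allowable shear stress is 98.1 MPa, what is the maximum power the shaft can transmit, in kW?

J = πd⁴/32 = π(0.0466)⁴/32 = 4.630×10^-7 m⁴.
T_max = τ_allow·J/r = 9.81×10^7 × 4.630×10^-7 / 0.0233 = 1949 N·m.
ω = 2π·19400/60 = 2032 rad/s, so P_max = T_max·ω = 3.960×10^6 W.

3960 kW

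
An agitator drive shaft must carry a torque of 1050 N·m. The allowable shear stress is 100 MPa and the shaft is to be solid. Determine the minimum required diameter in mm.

37.7 mm

For a solid shaft τ_max = 16T/(πd³), so d = (16T/(π τ_allow))^(1/3) = (16·1050/(π·1.00×10^8))^(1/3) = 0.03767 m.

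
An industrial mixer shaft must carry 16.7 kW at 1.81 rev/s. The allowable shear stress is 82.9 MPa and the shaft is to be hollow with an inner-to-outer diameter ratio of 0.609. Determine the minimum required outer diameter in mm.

47.1 mm

ω = 2π·1.81 = 11.37 rad/s, so T = P/ω = 16.7×10³ / 11.37 = 1468 N·m.
For a hollow shaft with d_i/d_o = 0.609: τ_max = 16T/(π d_o³ (1−k⁴)), so d_o = [16T/(π τ_allow (1−k⁴))]^(1/3) = [16·1468/(π·8.29×10^7·0.8624)]^(1/3) = 0.04712 m.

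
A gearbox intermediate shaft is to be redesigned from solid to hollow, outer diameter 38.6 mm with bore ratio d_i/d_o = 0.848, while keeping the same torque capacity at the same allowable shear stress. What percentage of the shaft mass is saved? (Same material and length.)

Equal τ_max and T ⇒ the solid shaft needs d_s³ = d_o³(1−k⁴), so d_s = 38.6·(1−0.848⁴)^(1/3) = 30.28 mm.
Area ratio A_h/A_s = d_o²(1−k²)/d_s² = (1−k²)/(1−k⁴)^(2/3) = 0.4564.
Mass saving = 1 − 0.4564 = 54.4 %.

54.4 %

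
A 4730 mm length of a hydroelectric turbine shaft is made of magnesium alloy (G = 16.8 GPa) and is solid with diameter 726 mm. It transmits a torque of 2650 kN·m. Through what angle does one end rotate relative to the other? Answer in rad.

J = πd⁴/32 = π(0.726)⁴/32 = 0.02727 m⁴.
θ = T·L/(G·J) = 2.650e6 × 4.73 / (16.8×10⁹ × 0.02727) = 0.02736 rad.

0.0274 rad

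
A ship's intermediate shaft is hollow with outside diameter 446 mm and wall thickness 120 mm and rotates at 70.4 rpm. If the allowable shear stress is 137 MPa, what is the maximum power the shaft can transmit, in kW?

J = π(d_o⁴ − d_i⁴)/32 = π(0.446⁴ − 0.206⁴)/32 = 3.708×10^-3 m⁴.
T_max = τ_allow·J/r = 1.37×10^8 × 3.708×10^-3 / 0.223 = 2.278e6 N·m.
ω = 2π·70.4/60 = 7.372 rad/s, so P_max = T_max·ω = 1.679×10^7 W.

16800 kW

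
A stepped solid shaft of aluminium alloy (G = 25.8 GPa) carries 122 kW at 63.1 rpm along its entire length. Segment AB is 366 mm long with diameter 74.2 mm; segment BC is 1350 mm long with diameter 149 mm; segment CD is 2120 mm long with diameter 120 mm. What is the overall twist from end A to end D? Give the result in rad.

0.183 rad

ω = 2π·63.1/60 = 6.608 rad/s, so T = P/ω = 122×10³ / 6.608 = 18460 N·m.
J_AB = π(0.0742)⁴/32 = 2.98×10^-6 m⁴; J_BC = π(0.149)⁴/32 = 4.84×10^-5 m⁴; J_CD = π(0.120)⁴/32 = 2.04×10^-5 m⁴.
θ = (T/G)·Σ L_i/J_i = (18460/25.8×10⁹)·(0.366/2.98×10^-6 + 1.35/4.84×10^-5 + 2.12/2.04×10^-5) = 0.1825 rad.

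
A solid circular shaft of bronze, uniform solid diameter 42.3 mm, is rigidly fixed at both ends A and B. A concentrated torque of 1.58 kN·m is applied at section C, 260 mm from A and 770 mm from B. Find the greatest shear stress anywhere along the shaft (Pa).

With uniform GJ and both ends fixed, compatibility θ_AC = θ_CB gives T_A·a = T_B·b, together with T_A + T_B = T₀.
T_A = T₀·b/(a+b) = 1580·770/1030 = 1181 N·m; T_B = 398.8 N·m.
τ in each portion: τ_AC = 7.95×10^7 Pa, τ_CB = 2.68×10^7 Pa; maximum is in AC.
τ_max = T_AC·r/J = 1181·0.0211/3.14×10^-7 = 7.948×10^7 Pa.

7.95e7 Pa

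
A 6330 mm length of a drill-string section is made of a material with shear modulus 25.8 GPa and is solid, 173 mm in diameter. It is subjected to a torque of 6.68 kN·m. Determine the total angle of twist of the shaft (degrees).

1.07°

J = πd⁴/32 = π(0.173)⁴/32 = 8.794×10^-5 m⁴.
θ = T·L/(G·J) = 6680 × 6.33 / (25.8×10⁹ × 8.794×10^-5) = 0.01864 rad.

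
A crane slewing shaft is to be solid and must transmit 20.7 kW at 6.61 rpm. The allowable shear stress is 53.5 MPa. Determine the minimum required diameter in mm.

142 mm

ω = 2π·6.61/60 = 0.6922 rad/s, so T = P/ω = 20.7×10³ / 0.6922 = 29900 N·m.
For a solid shaft τ_max = 16T/(πd³), so d = (16T/(π τ_allow))^(1/3) = (16·29900/(π·5.35×10^7))^(1/3) = 0.1417 m.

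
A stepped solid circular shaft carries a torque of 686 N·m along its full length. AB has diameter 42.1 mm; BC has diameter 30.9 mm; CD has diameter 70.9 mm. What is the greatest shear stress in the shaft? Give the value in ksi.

Under the same torque, τ_max = 16T/(πd³) is largest where d is smallest — segment BC (d = 30.9 mm).
τ_max = 16·686.0/(π·(0.0309)³) = 1.184×10^8 Pa.

17.2 ksi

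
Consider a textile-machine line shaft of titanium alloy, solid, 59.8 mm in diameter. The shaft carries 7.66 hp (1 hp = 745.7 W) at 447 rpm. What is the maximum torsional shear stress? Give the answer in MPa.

2.91 MPa

ω = 2π·447/60 = 46.81 rad/s, so T = P/ω = 7.66×745.7 / 46.81 = 122.0 N·m.
J = πd⁴/32 = π(0.0598)⁴/32 = 1.255×10^-6 m⁴.
τ_max = T·r/J = 122.0 × 0.0299 / 1.255×10^-6 = 2.906×10^6 Pa.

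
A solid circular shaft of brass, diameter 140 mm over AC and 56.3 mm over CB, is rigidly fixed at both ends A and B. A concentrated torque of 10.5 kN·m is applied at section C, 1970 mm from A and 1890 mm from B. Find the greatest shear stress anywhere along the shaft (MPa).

19.0 MPa

Compatibility: T_A·a/J_AC = T_B·b/J_CB with T_A + T_B = T₀.
J_AC = 3.77×10^-5 m⁴, J_CB = 9.86×10^-7 m⁴, so T_A = T₀·(J_AC/a)/((J_AC/a)+(J_CB/b)) = 10220 N·m, T_B = 278.6 N·m.
τ in each portion: τ_AC = 1.90×10^7 Pa, τ_CB = 7.95×10^6 Pa; maximum is in AC.
τ_max = T_AC·r/J = 10220·0.0700/3.77×10^-5 = 1.897×10^7 Pa.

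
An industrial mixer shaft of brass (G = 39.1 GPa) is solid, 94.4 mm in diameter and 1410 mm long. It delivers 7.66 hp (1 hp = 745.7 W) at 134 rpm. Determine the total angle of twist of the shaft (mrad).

ω = 2π·134/60 = 14.03 rad/s, so T = P/ω = 7.66×745.7 / 14.03 = 407.1 N·m.
J = πd⁴/32 = π(0.0944)⁴/32 = 7.796×10^-6 m⁴.
θ = T·L/(G·J) = 407.1 × 1.41 / (39.1×10⁹ × 7.796×10^-6) = 1.883×10^-3 rad.

1.88 mrad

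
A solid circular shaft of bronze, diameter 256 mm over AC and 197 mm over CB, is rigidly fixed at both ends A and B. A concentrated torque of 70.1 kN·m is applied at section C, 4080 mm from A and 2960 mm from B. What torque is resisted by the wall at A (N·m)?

47300 N·m

Compatibility: T_A·a/J_AC = T_B·b/J_CB with T_A + T_B = T₀.
J_AC = 4.22×10^-4 m⁴, J_CB = 1.48×10^-4 m⁴, so T_A = T₀·(J_AC/a)/((J_AC/a)+(J_CB/b)) = 47260 N·m, T_B = 22840 N·m.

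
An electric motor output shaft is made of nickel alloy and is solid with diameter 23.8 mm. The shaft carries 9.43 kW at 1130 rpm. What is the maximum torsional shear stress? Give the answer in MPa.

30.1 MPa

ω = 2π·1130/60 = 118.3 rad/s, so T = P/ω = 9.43×10³ / 118.3 = 79.69 N·m.
J = πd⁴/32 = π(0.0238)⁴/32 = 3.150×10^-8 m⁴.
τ_max = T·r/J = 79.69 × 0.0119 / 3.150×10^-8 = 3.011×10^7 Pa.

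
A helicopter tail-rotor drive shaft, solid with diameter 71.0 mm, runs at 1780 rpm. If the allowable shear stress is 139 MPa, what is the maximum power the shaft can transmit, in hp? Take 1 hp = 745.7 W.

2440 hp

J = πd⁴/32 = π(0.0710)⁴/32 = 2.495×10^-6 m⁴.
T_max = τ_allow·J/r = 1.39×10^8 × 2.495×10^-6 / 0.0355 = 9768 N·m.
ω = 2π·1780/60 = 186.4 rad/s, so P_max = T_max·ω = 1.821×10^6 W.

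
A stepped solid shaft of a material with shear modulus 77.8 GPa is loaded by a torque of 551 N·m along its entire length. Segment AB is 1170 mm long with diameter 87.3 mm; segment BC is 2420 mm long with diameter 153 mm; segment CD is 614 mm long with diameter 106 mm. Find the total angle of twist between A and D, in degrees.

J_AB = π(0.0873)⁴/32 = 5.70×10^-6 m⁴; J_BC = π(0.153)⁴/32 = 5.38×10^-5 m⁴; J_CD = π(0.106)⁴/32 = 1.24×10^-5 m⁴.
θ = (T/G)·Σ L_i/J_i = (551.0/77.8×10⁹)·(1.17/5.70×10^-6 + 2.42/5.38×10^-5 + 0.614/1.24×10^-5) = 2.123×10^-3 rad.

0.122°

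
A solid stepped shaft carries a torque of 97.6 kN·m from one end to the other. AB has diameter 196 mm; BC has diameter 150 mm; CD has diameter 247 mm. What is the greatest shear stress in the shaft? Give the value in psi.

Under the same torque, τ_max = 16T/(πd³) is largest where d is smallest — segment BC (d = 150 mm).
τ_max = 16·97600/(π·(0.150)³) = 1.473×10^8 Pa.

21400 psi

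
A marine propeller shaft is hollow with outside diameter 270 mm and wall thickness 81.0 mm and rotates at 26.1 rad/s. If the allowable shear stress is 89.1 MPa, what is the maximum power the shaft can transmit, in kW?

8760 kW

J = π(d_o⁴ − d_i⁴)/32 = π(0.270⁴ − 0.108⁴)/32 = 5.084×10^-4 m⁴.
T_max = τ_allow·J/r = 8.91×10^7 × 5.084×10^-4 / 0.135 = 335500 N·m.
ω = 26.1 rad/s, so P_max = T_max·ω = 8.757×10^6 W.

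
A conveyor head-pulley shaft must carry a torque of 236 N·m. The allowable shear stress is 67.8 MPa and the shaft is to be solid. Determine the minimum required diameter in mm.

26.1 mm

For a solid shaft τ_max = 16T/(πd³), so d = (16T/(π τ_allow))^(1/3) = (16·236.0/(π·6.78×10^7))^(1/3) = 0.02607 m.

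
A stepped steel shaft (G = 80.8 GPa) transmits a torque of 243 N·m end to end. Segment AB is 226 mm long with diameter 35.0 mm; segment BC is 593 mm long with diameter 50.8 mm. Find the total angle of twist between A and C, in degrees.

0.421°

J_AB = π(0.0350)⁴/32 = 1.47×10^-7 m⁴; J_BC = π(0.0508)⁴/32 = 6.54×10^-7 m⁴.
θ = (T/G)·Σ L_i/J_i = (243.0/80.8×10⁹)·(0.226/1.47×10^-7 + 0.593/6.54×10^-7) = 7.341×10^-3 rad.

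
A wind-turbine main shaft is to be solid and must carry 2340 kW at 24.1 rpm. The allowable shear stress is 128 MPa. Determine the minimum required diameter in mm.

333 mm

ω = 2π·24.1/60 = 2.524 rad/s, so T = P/ω = 2340×10³ / 2.524 = 927200 N·m.
For a solid shaft τ_max = 16T/(πd³), so d = (16T/(π τ_allow))^(1/3) = (16·927200/(π·1.28×10^8))^(1/3) = 0.3329 m.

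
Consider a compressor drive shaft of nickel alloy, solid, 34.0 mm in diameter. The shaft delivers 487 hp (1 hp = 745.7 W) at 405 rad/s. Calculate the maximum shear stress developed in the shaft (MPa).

ω = 405 rad/s, so T = P/ω = 487×745.7 / 405.0 = 896.7 N·m.
J = πd⁴/32 = π(0.0340)⁴/32 = 1.312×10^-7 m⁴.
τ_max = T·r/J = 896.7 × 0.0170 / 1.312×10^-7 = 1.162×10^8 Pa.

116 MPa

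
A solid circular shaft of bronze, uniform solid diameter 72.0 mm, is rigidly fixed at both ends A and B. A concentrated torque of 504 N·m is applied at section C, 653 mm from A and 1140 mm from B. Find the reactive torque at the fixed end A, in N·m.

With uniform GJ and both ends fixed, compatibility θ_AC = θ_CB gives T_A·a = T_B·b, together with T_A + T_B = T₀.
T_A = T₀·b/(a+b) = 504.0·1140/1793 = 320.4 N·m; T_B = 183.6 N·m.

320 N·m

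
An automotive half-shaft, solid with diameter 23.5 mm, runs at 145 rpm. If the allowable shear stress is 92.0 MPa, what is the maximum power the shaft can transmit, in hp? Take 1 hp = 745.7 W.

4.77 hp

J = πd⁴/32 = π(0.0235)⁴/32 = 2.994×10^-8 m⁴.
T_max = τ_allow·J/r = 9.20×10^7 × 2.994×10^-8 / 0.0118 = 234.4 N·m.
ω = 2π·145/60 = 15.18 rad/s, so P_max = T_max·ω = 3560 W.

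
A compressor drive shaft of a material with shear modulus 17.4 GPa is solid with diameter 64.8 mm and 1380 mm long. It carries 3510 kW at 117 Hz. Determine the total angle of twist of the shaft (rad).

0.219 rad

ω = 2π·117 = 735.1 rad/s, so T = P/ω = 3510×10³ / 735.1 = 4775 N·m.
J = πd⁴/32 = π(0.0648)⁴/32 = 1.731×10^-6 m⁴.
θ = T·L/(G·J) = 4775 × 1.38 / (17.4×10⁹ × 1.731×10^-6) = 0.2188 rad.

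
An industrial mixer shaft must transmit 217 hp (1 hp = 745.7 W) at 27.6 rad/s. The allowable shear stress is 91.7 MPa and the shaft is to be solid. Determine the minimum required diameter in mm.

68.8 mm

ω = 27.6 rad/s, so T = P/ω = 217×745.7 / 27.60 = 5863 N·m.
For a solid shaft τ_max = 16T/(πd³), so d = (16T/(π τ_allow))^(1/3) = (16·5863/(π·9.17×10^7))^(1/3) = 0.06880 m.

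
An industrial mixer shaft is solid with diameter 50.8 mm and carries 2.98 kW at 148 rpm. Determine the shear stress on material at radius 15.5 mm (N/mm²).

ω = 2π·148/60 = 15.50 rad/s, so T = P/ω = 2.98×10³ / 15.50 = 192.3 N·m.
J = πd⁴/32 = π(0.0508)⁴/32 = 6.538×10^-7 m⁴.
Shear stress varies linearly with radius: τ = T·r/J = 192.3 × 0.0155 / 6.538×10^-7 = 4.558×10^6 Pa.

4.56 N/mm²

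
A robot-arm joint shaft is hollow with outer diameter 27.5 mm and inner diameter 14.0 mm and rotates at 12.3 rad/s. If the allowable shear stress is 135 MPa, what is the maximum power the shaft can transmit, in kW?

J = π(d_o⁴ − d_i⁴)/32 = π(0.0275⁴ − 0.0140⁴)/32 = 5.238×10^-8 m⁴.
T_max = τ_allow·J/r = 1.35×10^8 × 5.238×10^-8 / 0.0138 = 514.2 N·m.
ω = 12.3 rad/s, so P_max = T_max·ω = 6325 W.

6.33 kW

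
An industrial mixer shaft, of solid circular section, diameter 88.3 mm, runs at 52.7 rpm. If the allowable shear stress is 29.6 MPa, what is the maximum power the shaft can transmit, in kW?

22.1 kW

J = πd⁴/32 = π(0.0883)⁴/32 = 5.968×10^-6 m⁴.
T_max = τ_allow·J/r = 2.96×10^7 × 5.968×10^-6 / 0.0442 = 4001 N·m.
ω = 2π·52.7/60 = 5.519 rad/s, so P_max = T_max·ω = 2.208×10^4 W.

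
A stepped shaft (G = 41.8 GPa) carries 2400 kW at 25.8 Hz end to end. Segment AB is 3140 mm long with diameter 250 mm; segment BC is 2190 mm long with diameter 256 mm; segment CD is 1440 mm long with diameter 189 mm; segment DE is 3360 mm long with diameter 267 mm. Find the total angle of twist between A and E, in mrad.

ω = 2π·25.8 = 162.1 rad/s, so T = P/ω = 2400×10³ / 162.1 = 14810 N·m.
J_AB = π(0.250)⁴/32 = 3.83×10^-4 m⁴; J_BC = π(0.256)⁴/32 = 4.22×10^-4 m⁴; J_CD = π(0.189)⁴/32 = 1.25×10^-4 m⁴; J_DE = π(0.267)⁴/32 = 4.99×10^-4 m⁴.
θ = (T/G)·Σ L_i/J_i = (14810/41.8×10⁹)·(3.14/3.83×10^-4 + 2.19/4.22×10^-4 + 1.44/1.25×10^-4 + 3.36/4.99×10^-4) = 0.01120 rad.

11.2 mrad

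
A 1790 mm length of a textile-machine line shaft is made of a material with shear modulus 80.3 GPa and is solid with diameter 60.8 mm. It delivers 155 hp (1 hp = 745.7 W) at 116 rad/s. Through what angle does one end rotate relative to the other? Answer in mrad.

ω = 116 rad/s, so T = P/ω = 155×745.7 / 116.0 = 996.4 N·m.
J = πd⁴/32 = π(0.0608)⁴/32 = 1.342×10^-6 m⁴.
θ = T·L/(G·J) = 996.4 × 1.79 / (80.3×10⁹ × 1.342×10^-6) = 0.01656 rad.

16.6 mrad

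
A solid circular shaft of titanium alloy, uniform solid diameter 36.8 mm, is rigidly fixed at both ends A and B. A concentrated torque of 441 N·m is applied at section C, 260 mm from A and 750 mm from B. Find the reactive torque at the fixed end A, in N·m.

With uniform GJ and both ends fixed, compatibility θ_AC = θ_CB gives T_A·a = T_B·b, together with T_A + T_B = T₀.
T_A = T₀·b/(a+b) = 441.0·750/1010 = 327.5 N·m; T_B = 113.5 N·m.

327 N·m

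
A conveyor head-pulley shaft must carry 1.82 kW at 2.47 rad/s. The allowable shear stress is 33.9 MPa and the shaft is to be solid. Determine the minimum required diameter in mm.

ω = 2.47 rad/s, so T = P/ω = 1.82×10³ / 2.470 = 736.8 N·m.
For a solid shaft τ_max = 16T/(πd³), so d = (16T/(π τ_allow))^(1/3) = (16·736.8/(π·3.39×10^7))^(1/3) = 0.04802 m.

48.0 mm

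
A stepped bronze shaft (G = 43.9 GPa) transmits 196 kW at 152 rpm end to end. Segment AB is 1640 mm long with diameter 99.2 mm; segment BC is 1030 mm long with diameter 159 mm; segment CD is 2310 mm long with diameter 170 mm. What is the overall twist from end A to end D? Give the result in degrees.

3.49°

ω = 2π·152/60 = 15.92 rad/s, so T = P/ω = 196×10³ / 15.92 = 12310 N·m.
J_AB = π(0.0992)⁴/32 = 9.51×10^-6 m⁴; J_BC = π(0.159)⁴/32 = 6.27×10^-5 m⁴; J_CD = π(0.170)⁴/32 = 8.20×10^-5 m⁴.
θ = (T/G)·Σ L_i/J_i = (12310/43.9×10⁹)·(1.64/9.51×10^-6 + 1.03/6.27×10^-5 + 2.31/8.20×10^-5) = 0.06089 rad.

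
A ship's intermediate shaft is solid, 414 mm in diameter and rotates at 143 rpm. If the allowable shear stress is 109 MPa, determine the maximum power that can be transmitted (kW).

22700 kW

J = πd⁴/32 = π(0.414)⁴/32 = 2.884×10^-3 m⁴.
T_max = τ_allow·J/r = 1.09×10^8 × 2.884×10^-3 / 0.207 = 1.519e6 N·m.
ω = 2π·143/60 = 14.97 rad/s, so P_max = T_max·ω = 2.274×10^7 W.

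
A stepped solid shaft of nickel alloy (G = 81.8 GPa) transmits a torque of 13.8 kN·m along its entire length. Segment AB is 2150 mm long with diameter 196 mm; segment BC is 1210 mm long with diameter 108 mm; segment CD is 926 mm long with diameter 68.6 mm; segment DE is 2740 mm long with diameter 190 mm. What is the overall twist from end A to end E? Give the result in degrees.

J_AB = π(0.196)⁴/32 = 1.45×10^-4 m⁴; J_BC = π(0.108)⁴/32 = 1.34×10^-5 m⁴; J_CD = π(0.0686)⁴/32 = 2.17×10^-6 m⁴; J_DE = π(0.190)⁴/32 = 1.28×10^-4 m⁴.
θ = (T/G)·Σ L_i/J_i = (13800/81.8×10⁹)·(2.15/1.45×10^-4 + 1.21/1.34×10^-5 + 0.926/2.17×10^-6 + 2.74/1.28×10^-4) = 0.09325 rad.

5.34°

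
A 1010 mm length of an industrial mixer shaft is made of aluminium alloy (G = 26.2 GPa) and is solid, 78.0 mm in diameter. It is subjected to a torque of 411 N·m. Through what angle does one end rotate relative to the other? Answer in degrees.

J = πd⁴/32 = π(0.0780)⁴/32 = 3.634×10^-6 m⁴.
θ = T·L/(G·J) = 411.0 × 1.01 / (26.2×10⁹ × 3.634×10^-6) = 4.360×10^-3 rad.

0.250°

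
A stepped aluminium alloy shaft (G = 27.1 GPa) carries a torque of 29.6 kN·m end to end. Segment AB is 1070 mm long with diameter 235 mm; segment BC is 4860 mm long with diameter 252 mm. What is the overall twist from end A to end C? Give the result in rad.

J_AB = π(0.235)⁴/32 = 2.99×10^-4 m⁴; J_BC = π(0.252)⁴/32 = 3.96×10^-4 m⁴.
θ = (T/G)·Σ L_i/J_i = (29600/27.1×10⁹)·(1.07/2.99×10^-4 + 4.86/3.96×10^-4) = 0.01731 rad.

0.0173 rad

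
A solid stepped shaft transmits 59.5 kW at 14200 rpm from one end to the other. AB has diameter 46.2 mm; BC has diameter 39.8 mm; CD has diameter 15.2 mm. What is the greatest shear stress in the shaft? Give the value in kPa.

ω = 2π·14200/60 = 1487 rad/s, so T = P/ω = 59.5×10³ / 1487 = 40.01 N·m.
Under the same torque, τ_max = 16T/(πd³) is largest where d is smallest — segment CD (d = 15.2 mm).
τ_max = 16·40.01/(π·(0.0152)³) = 5.803×10^7 Pa.

58000 kPa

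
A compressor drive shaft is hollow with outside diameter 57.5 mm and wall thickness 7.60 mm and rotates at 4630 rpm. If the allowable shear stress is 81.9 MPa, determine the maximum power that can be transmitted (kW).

J = π(d_o⁴ − d_i⁴)/32 = π(0.0575⁴ − 0.0423⁴)/32 = 7.589×10^-7 m⁴.
T_max = τ_allow·J/r = 8.19×10^7 × 7.589×10^-7 / 0.0288 = 2162 N·m.
ω = 2π·4630/60 = 484.9 rad/s, so P_max = T_max·ω = 1.048×10^6 W.

1050 kW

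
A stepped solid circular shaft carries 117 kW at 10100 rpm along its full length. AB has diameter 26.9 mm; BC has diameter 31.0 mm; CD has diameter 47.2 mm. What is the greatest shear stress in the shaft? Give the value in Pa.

ω = 2π·10100/60 = 1058 rad/s, so T = P/ω = 117×10³ / 1058 = 110.6 N·m.
Under the same torque, τ_max = 16T/(πd³) is largest where d is smallest — segment AB (d = 26.9 mm).
τ_max = 16·110.6/(π·(0.0269)³) = 2.894×10^7 Pa.

2.89e7 Pa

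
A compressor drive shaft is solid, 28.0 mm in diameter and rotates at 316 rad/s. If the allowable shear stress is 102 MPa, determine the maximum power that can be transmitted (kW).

J = πd⁴/32 = π(0.0280)⁴/32 = 6.034×10^-8 m⁴.
T_max = τ_allow·J/r = 1.02×10^8 × 6.034×10^-8 / 0.0140 = 439.6 N·m.
ω = 316 rad/s, so P_max = T_max·ω = 1.389×10^5 W.

139 kW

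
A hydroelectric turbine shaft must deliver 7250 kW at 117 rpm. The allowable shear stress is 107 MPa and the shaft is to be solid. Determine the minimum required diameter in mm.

ω = 2π·117/60 = 12.25 rad/s, so T = P/ω = 7250×10³ / 12.25 = 591700 N·m.
For a solid shaft τ_max = 16T/(πd³), so d = (16T/(π τ_allow))^(1/3) = (16·591700/(π·1.07×10^8))^(1/3) = 0.3043 m.

304 mm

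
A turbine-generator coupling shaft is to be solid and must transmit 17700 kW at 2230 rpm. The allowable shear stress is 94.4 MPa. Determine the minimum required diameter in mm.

ω = 2π·2230/60 = 233.5 rad/s, so T = P/ω = 17700×10³ / 233.5 = 75790 N·m.
For a solid shaft τ_max = 16T/(πd³), so d = (16T/(π τ_allow))^(1/3) = (16·75790/(π·9.44×10^7))^(1/3) = 0.1599 m.

160 mm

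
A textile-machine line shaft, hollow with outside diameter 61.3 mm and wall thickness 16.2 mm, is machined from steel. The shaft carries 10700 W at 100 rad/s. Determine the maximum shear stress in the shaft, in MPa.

ω = 100 rad/s, so T = P/ω = 10700 / 100.0 = 107.0 N·m.
J = π(d_o⁴ − d_i⁴)/32 = π(0.0613⁴ − 0.0289⁴)/32 = 1.318×10^-6 m⁴.
τ_max = T·r/J = 107.0 × 0.0307 / 1.318×10^-6 = 2.489×10^6 Pa.

2.49 MPa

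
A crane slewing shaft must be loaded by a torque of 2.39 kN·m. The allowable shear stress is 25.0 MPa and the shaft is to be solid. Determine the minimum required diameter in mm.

For a solid shaft τ_max = 16T/(πd³), so d = (16T/(π τ_allow))^(1/3) = (16·2390/(π·2.50×10^7))^(1/3) = 0.07867 m.

78.7 mm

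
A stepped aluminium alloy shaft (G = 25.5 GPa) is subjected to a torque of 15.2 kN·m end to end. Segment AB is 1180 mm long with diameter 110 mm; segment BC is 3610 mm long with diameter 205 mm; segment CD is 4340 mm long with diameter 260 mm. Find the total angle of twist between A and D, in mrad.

J_AB = π(0.110)⁴/32 = 1.44×10^-5 m⁴; J_BC = π(0.205)⁴/32 = 1.73×10^-4 m⁴; J_CD = π(0.260)⁴/32 = 4.49×10^-4 m⁴.
θ = (T/G)·Σ L_i/J_i = (15200/25.5×10⁹)·(1.18/1.44×10^-5 + 3.61/1.73×10^-4 + 4.34/4.49×10^-4) = 0.06711 rad.

67.1 mrad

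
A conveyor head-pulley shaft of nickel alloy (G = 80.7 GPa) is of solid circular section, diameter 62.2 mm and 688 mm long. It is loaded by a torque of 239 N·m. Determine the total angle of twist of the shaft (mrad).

J = πd⁴/32 = π(0.0622)⁴/32 = 1.469×10^-6 m⁴.
θ = T·L/(G·J) = 239.0 × 0.688 / (80.7×10⁹ × 1.469×10^-6) = 1.387×10^-3 rad.

1.39 mrad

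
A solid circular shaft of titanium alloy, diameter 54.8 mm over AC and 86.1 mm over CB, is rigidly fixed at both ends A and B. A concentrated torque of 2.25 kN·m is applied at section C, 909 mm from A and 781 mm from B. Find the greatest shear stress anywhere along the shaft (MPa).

15.7 MPa

Compatibility: T_A·a/J_AC = T_B·b/J_CB with T_A + T_B = T₀.
J_AC = 8.85×10^-7 m⁴, J_CB = 5.40×10^-6 m⁴, so T_A = T₀·(J_AC/a)/((J_AC/a)+(J_CB/b)) = 278.0 N·m, T_B = 1972 N·m.
τ in each portion: τ_AC = 8.60×10^6 Pa, τ_CB = 1.57×10^7 Pa; maximum is in CB.
τ_max = T_CB·r/J = 1972·0.0430/5.40×10^-6 = 1.573×10^7 Pa.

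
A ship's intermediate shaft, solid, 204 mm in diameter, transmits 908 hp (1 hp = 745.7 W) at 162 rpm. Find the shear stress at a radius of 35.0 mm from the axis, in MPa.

8.22 MPa

ω = 2π·162/60 = 16.96 rad/s, so T = P/ω = 908×745.7 / 16.96 = 39910 N·m.
J = πd⁴/32 = π(0.204)⁴/32 = 1.700×10^-4 m⁴.
Shear stress varies linearly with radius: τ = T·r/J = 39910 × 0.0350 / 1.700×10^-4 = 8.216×10^6 Pa.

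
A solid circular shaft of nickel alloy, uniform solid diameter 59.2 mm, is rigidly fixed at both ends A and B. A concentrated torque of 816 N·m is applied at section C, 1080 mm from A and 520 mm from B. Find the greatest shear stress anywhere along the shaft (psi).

1960 psi

With uniform GJ and both ends fixed, compatibility θ_AC = θ_CB gives T_A·a = T_B·b, together with T_A + T_B = T₀.
T_A = T₀·b/(a+b) = 816.0·520/1600 = 265.2 N·m; T_B = 550.8 N·m.
τ in each portion: τ_AC = 6.51×10^6 Pa, τ_CB = 1.35×10^7 Pa; maximum is in CB.
τ_max = T_CB·r/J = 550.8·0.0296/1.21×10^-6 = 1.352×10^7 Pa.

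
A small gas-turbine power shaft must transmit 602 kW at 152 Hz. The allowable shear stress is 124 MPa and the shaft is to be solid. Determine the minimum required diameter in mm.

29.6 mm

ω = 2π·152 = 955.0 rad/s, so T = P/ω = 602×10³ / 955.0 = 630.3 N·m.
For a solid shaft τ_max = 16T/(πd³), so d = (16T/(π τ_allow))^(1/3) = (16·630.3/(π·1.24×10^8))^(1/3) = 0.02958 m.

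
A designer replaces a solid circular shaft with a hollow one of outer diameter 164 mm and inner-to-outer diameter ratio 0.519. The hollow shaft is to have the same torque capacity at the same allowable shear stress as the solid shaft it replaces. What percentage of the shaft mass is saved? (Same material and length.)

Equal τ_max and T ⇒ the solid shaft needs d_s³ = d_o³(1−k⁴), so d_s = 164·(1−0.519⁴)^(1/3) = 159.9 mm.
Area ratio A_h/A_s = d_o²(1−k²)/d_s² = (1−k²)/(1−k⁴)^(2/3) = 0.7683.
Mass saving = 1 − 0.7683 = 23.2 %.

23.2 %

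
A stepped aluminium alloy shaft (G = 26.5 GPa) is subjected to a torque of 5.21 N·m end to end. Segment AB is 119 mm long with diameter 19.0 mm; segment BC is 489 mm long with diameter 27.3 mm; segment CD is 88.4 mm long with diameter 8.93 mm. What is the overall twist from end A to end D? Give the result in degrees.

J_AB = π(0.0190)⁴/32 = 1.28×10^-8 m⁴; J_BC = π(0.0273)⁴/32 = 5.45×10^-8 m⁴; J_CD = π(0.00893)⁴/32 = 6.24×10^-10 m⁴.
θ = (T/G)·Σ L_i/J_i = (5.210/26.5×10⁹)·(0.119/1.28×10^-8 + 0.489/5.45×10^-8 + 0.0884/6.24×10^-10) = 0.03143 rad.

1.80°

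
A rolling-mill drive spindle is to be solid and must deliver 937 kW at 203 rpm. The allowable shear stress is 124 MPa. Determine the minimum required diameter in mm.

122 mm

ω = 2π·203/60 = 21.26 rad/s, so T = P/ω = 937×10³ / 21.26 = 44080 N·m.
For a solid shaft τ_max = 16T/(πd³), so d = (16T/(π τ_allow))^(1/3) = (16·44080/(π·1.24×10^8))^(1/3) = 0.1219 m.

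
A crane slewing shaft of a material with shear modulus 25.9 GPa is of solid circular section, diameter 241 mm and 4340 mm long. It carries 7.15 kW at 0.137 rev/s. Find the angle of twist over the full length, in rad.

0.00420 rad

ω = 2π·0.137 = 0.8608 rad/s, so T = P/ω = 7.15×10³ / 0.8608 = 8306 N·m.
J = πd⁴/32 = π(0.241)⁴/32 = 3.312×10^-4 m⁴.
θ = T·L/(G·J) = 8306 × 4.34 / (25.9×10⁹ × 3.312×10^-4) = 4.203×10^-3 rad.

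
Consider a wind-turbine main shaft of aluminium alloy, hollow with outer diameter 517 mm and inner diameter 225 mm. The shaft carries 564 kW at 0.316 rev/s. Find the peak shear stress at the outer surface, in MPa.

10.9 MPa

ω = 2π·0.316 = 1.985 rad/s, so T = P/ω = 564×10³ / 1.985 = 284100 N·m.
J = π(d_o⁴ − d_i⁴)/32 = π(0.517⁴ − 0.225⁴)/32 = 6.762×10^-3 m⁴.
τ_max = T·r/J = 284100 × 0.259 / 6.762×10^-3 = 1.086×10^7 Pa.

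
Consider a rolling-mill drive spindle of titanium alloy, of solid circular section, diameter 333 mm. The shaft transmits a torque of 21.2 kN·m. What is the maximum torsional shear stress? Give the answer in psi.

J = πd⁴/32 = π(0.333)⁴/32 = 1.207×10^-3 m⁴.
τ_max = T·r/J = 21200 × 0.167 / 1.207×10^-3 = 2.924×10^6 Pa.

424 psi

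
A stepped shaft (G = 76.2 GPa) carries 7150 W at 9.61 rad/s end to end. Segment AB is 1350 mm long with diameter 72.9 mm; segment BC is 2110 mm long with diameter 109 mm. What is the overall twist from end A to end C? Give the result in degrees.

0.358°

ω = 9.61 rad/s, so T = P/ω = 7150 / 9.610 = 744.0 N·m.
J_AB = π(0.0729)⁴/32 = 2.77×10^-6 m⁴; J_BC = π(0.109)⁴/32 = 1.39×10^-5 m⁴.
θ = (T/G)·Σ L_i/J_i = (744.0/76.2×10⁹)·(1.35/2.77×10^-6 + 2.11/1.39×10^-5) = 6.241×10^-3 rad.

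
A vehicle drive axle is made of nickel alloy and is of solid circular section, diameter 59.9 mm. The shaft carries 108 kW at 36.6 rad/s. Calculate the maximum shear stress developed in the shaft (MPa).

69.9 MPa

ω = 36.6 rad/s, so T = P/ω = 108×10³ / 36.60 = 2951 N·m.
J = πd⁴/32 = π(0.0599)⁴/32 = 1.264×10^-6 m⁴.
τ_max = T·r/J = 2951 × 0.0300 / 1.264×10^-6 = 6.992×10^7 Pa.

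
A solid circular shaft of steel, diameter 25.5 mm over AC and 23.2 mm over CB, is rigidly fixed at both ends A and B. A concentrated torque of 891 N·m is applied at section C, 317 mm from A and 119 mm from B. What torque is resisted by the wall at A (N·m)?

Compatibility: T_A·a/J_AC = T_B·b/J_CB with T_A + T_B = T₀.
J_AC = 4.15×10^-8 m⁴, J_CB = 2.84×10^-8 m⁴, so T_A = T₀·(J_AC/a)/((J_AC/a)+(J_CB/b)) = 315.4 N·m, T_B = 575.6 N·m.

315 N·m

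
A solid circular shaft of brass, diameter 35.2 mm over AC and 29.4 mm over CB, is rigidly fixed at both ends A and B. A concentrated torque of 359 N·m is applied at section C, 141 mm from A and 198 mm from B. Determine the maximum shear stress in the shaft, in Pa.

Compatibility: T_A·a/J_AC = T_B·b/J_CB with T_A + T_B = T₀.
J_AC = 1.51×10^-7 m⁴, J_CB = 7.33×10^-8 m⁴, so T_A = T₀·(J_AC/a)/((J_AC/a)+(J_CB/b)) = 266.6 N·m, T_B = 92.39 N·m.
τ in each portion: τ_AC = 3.11×10^7 Pa, τ_CB = 1.85×10^7 Pa; maximum is in AC.
τ_max = T_AC·r/J = 266.6·0.0176/1.51×10^-7 = 3.113×10^7 Pa.

3.11e7 Pa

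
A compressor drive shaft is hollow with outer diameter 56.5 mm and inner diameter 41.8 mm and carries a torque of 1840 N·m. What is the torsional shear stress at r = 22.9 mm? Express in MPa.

J = π(d_o⁴ − d_i⁴)/32 = π(0.0565⁴ − 0.0418⁴)/32 = 7.007×10^-7 m⁴.
Shear stress varies linearly with radius: τ = T·r/J = 1840 × 0.0229 / 7.007×10^-7 = 6.013×10^7 Pa.

60.1 MPa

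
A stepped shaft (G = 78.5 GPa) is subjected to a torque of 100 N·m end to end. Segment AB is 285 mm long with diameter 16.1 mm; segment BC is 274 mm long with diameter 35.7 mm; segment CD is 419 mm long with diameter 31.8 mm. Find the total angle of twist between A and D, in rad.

J_AB = π(0.0161)⁴/32 = 6.60×10^-9 m⁴; J_BC = π(0.0357)⁴/32 = 1.59×10^-7 m⁴; J_CD = π(0.0318)⁴/32 = 1.00×10^-7 m⁴.
θ = (T/G)·Σ L_i/J_i = (100.0/78.5×10⁹)·(0.285/6.60×10^-9 + 0.274/1.59×10^-7 + 0.419/1.00×10^-7) = 0.06254 rad.

0.0625 rad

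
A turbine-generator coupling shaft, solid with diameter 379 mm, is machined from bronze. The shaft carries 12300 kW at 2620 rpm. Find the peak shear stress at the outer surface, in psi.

608 psi

ω = 2π·2620/60 = 274.4 rad/s, so T = P/ω = 12300×10³ / 274.4 = 44830 N·m.
J = πd⁴/32 = π(0.379)⁴/32 = 2.026×10^-3 m⁴.
τ_max = T·r/J = 44830 × 0.190 / 2.026×10^-3 = 4.194×10^6 Pa.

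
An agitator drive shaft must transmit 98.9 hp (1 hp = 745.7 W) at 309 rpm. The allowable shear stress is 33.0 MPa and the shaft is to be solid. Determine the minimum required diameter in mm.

70.6 mm

ω = 2π·309/60 = 32.36 rad/s, so T = P/ω = 98.9×745.7 / 32.36 = 2279 N·m.
For a solid shaft τ_max = 16T/(πd³), so d = (16T/(π τ_allow))^(1/3) = (16·2279/(π·3.30×10^7))^(1/3) = 0.07059 m.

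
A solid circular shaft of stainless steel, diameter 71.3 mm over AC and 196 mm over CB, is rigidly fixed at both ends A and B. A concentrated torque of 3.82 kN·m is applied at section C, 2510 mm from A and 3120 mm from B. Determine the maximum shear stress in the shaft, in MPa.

2.53 MPa

Compatibility: T_A·a/J_AC = T_B·b/J_CB with T_A + T_B = T₀.
J_AC = 2.54×10^-6 m⁴, J_CB = 1.45×10^-4 m⁴, so T_A = T₀·(J_AC/a)/((J_AC/a)+(J_CB/b)) = 81.38 N·m, T_B = 3739 N·m.
τ in each portion: τ_AC = 1.14×10^6 Pa, τ_CB = 2.53×10^6 Pa; maximum is in CB.
τ_max = T_CB·r/J = 3739·0.0980/1.45×10^-4 = 2.529×10^6 Pa.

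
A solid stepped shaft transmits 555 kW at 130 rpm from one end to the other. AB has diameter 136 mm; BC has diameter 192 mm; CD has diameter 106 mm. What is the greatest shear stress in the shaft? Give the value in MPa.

174 MPa

ω = 2π·130/60 = 13.61 rad/s, so T = P/ω = 555×10³ / 13.61 = 40770 N·m.
Under the same torque, τ_max = 16T/(πd³) is largest where d is smallest — segment CD (d = 106 mm).
τ_max = 16·40770/(π·(0.106)³) = 1.743×10^8 Pa.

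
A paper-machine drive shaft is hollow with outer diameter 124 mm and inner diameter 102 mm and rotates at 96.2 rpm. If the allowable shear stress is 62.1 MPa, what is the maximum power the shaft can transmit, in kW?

127 kW

J = π(d_o⁴ − d_i⁴)/32 = π(0.124⁴ − 0.102⁴)/32 = 1.258×10^-5 m⁴.
T_max = τ_allow·J/r = 6.21×10^7 × 1.258×10^-5 / 0.0620 = 12600 N·m.
ω = 2π·96.2/60 = 10.07 rad/s, so P_max = T_max·ω = 1.270×10^5 W.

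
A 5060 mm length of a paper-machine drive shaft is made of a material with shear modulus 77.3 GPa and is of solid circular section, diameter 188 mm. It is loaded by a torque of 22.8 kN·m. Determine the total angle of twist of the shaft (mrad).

12.2 mrad

J = πd⁴/32 = π(0.188)⁴/32 = 1.226×10^-4 m⁴.
θ = T·L/(G·J) = 22800 × 5.06 / (77.3×10⁹ × 1.226×10^-4) = 0.01217 rad.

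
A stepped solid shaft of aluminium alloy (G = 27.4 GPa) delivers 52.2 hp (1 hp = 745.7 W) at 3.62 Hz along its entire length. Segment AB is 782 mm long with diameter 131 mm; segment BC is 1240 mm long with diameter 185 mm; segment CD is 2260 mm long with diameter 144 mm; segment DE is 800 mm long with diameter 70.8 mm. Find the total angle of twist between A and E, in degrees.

ω = 2π·3.62 = 22.75 rad/s, so T = P/ω = 52.2×745.7 / 22.75 = 1711 N·m.
J_AB = π(0.131)⁴/32 = 2.89×10^-5 m⁴; J_BC = π(0.185)⁴/32 = 1.15×10^-4 m⁴; J_CD = π(0.144)⁴/32 = 4.22×10^-5 m⁴; J_DE = π(0.0708)⁴/32 = 2.47×10^-6 m⁴.
θ = (T/G)·Σ L_i/J_i = (1711/27.4×10⁹)·(0.782/2.89×10^-5 + 1.24/1.15×10^-4 + 2.26/4.22×10^-5 + 0.800/2.47×10^-6) = 0.02596 rad.

1.49°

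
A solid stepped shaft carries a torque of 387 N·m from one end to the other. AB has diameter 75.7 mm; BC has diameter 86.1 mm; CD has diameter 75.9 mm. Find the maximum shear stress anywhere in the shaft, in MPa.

Under the same torque, τ_max = 16T/(πd³) is largest where d is smallest — segment AB (d = 75.7 mm).
τ_max = 16·387.0/(π·(0.0757)³) = 4.544×10^6 Pa.

4.54 MPa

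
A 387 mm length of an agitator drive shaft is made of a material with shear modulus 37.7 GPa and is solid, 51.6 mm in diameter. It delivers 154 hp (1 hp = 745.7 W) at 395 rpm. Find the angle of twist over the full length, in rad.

ω = 2π·395/60 = 41.36 rad/s, so T = P/ω = 154×745.7 / 41.36 = 2776 N·m.
J = πd⁴/32 = π(0.0516)⁴/32 = 6.960×10^-7 m⁴.
θ = T·L/(G·J) = 2776 × 0.387 / (37.7×10⁹ × 6.960×10^-7) = 0.04095 rad.

0.0409 rad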